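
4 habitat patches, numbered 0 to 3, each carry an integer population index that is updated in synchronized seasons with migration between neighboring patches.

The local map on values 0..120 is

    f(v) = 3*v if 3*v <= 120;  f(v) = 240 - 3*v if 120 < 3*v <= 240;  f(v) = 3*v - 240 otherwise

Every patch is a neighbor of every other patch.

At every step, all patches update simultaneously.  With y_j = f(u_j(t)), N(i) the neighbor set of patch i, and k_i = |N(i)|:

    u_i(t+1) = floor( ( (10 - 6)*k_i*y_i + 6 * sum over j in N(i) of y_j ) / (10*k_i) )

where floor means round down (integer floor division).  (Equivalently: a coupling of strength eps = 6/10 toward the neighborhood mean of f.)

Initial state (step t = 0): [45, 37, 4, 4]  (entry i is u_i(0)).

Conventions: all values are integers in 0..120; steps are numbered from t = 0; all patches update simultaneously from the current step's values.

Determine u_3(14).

Simulating step by step:
t=0: [45, 37, 4, 4]
t=1: [69, 70, 50, 50]
t=2: [55, 54, 66, 66]
t=3: [62, 63, 55, 55]
t=4: [61, 61, 66, 66]
t=5: [51, 51, 48, 48]
t=6: [90, 90, 92, 92]
t=7: [32, 32, 33, 33]
t=8: [97, 97, 97, 97]
t=9: [51, 51, 51, 51]
t=10: [87, 87, 87, 87]
t=11: [21, 21, 21, 21]
t=12: [63, 63, 63, 63]
t=13: [51, 51, 51, 51]
t=14: [87, 87, 87, 87]

Answer: u_3(14) = 87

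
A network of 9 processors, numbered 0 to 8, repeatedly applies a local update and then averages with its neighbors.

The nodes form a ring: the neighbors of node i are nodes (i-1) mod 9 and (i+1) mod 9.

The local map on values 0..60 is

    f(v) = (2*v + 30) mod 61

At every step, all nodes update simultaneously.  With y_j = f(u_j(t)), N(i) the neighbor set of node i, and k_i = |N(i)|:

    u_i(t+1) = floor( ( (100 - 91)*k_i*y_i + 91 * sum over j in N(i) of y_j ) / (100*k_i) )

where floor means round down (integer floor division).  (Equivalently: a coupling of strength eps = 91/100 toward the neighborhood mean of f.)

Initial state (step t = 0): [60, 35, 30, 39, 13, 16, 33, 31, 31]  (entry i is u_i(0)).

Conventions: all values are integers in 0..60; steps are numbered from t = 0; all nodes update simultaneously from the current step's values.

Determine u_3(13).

Simulating step by step:
t=0: [60, 35, 30, 39, 13, 16, 33, 31, 31]
t=1: [34, 29, 41, 42, 26, 41, 17, 32, 29]
t=2: [27, 42, 40, 37, 49, 15, 38, 16, 34]
t=3: [43, 37, 48, 28, 47, 28, 31, 37, 14]
t=4: [50, 30, 31, 4, 22, 17, 33, 44, 49]
t=5: [16, 20, 33, 23, 19, 22, 30, 23, 30]
t=6: [17, 17, 14, 20, 13, 17, 15, 27, 9]
t=7: [23, 28, 10, 52, 10, 53, 17, 51, 16]
t=8: [13, 31, 21, 46, 16, 25, 11, 2, 11]
t=9: [42, 33, 15, 5, 8, 25, 28, 50, 45]
t=10: [47, 54, 39, 51, 30, 34, 14, 38, 33]
t=11: [23, 23, 16, 35, 23, 42, 42, 46, 24]
t=12: [15, 8, 24, 10, 43, 35, 28, 31, 8]
t=13: [47, 39, 45, 37, 45, 39, 34, 35, 45]

Answer: u_3(13) = 37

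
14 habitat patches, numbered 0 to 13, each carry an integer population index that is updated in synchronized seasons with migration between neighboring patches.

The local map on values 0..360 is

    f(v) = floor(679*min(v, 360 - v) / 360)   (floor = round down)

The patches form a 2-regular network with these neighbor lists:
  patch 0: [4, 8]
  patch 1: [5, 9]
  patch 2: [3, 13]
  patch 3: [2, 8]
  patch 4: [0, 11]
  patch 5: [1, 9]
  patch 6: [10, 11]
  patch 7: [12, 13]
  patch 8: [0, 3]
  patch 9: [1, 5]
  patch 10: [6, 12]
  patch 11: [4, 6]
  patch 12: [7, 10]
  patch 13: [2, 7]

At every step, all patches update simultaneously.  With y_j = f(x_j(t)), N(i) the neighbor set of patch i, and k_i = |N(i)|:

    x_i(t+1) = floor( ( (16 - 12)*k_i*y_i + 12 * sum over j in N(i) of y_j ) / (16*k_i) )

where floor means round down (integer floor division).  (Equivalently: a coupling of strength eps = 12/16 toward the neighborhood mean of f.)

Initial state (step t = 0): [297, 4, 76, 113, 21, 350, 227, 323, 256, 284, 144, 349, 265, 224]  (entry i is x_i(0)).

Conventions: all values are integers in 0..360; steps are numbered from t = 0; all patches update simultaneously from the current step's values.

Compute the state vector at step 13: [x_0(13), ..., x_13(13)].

Answer: [267, 296, 255, 239, 251, 296, 187, 289, 256, 296, 223, 212, 266, 275]

Derivation:
t=0: [297, 4, 76, 113, 21, 350, 227, 323, 256, 284, 144, 349, 265, 224]
t=1: [117, 62, 211, 180, 61, 60, 171, 180, 173, 45, 228, 113, 172, 143]
t=2: [220, 102, 298, 312, 191, 103, 253, 307, 291, 106, 304, 217, 301, 299]
t=3: [234, 195, 105, 114, 279, 195, 190, 109, 165, 194, 143, 261, 104, 109]
t=4: [232, 311, 207, 244, 196, 311, 250, 201, 247, 311, 260, 223, 226, 202]
t=5: [256, 92, 265, 242, 264, 92, 219, 281, 225, 92, 219, 258, 245, 294]
t=6: [212, 173, 174, 217, 190, 173, 237, 164, 220, 173, 246, 215, 209, 154]
t=7: [288, 326, 291, 289, 287, 326, 240, 292, 271, 326, 246, 274, 267, 311]
t=8: [147, 64, 116, 144, 145, 64, 197, 132, 142, 64, 204, 176, 172, 119]
t=9: [271, 120, 240, 249, 296, 120, 311, 267, 272, 120, 310, 300, 284, 230]
t=10: [148, 226, 226, 198, 135, 226, 100, 189, 182, 226, 111, 107, 136, 211]
t=11: [290, 252, 282, 296, 243, 252, 200, 281, 302, 252, 218, 216, 263, 285]
t=12: [156, 203, 134, 126, 206, 203, 277, 158, 121, 203, 247, 263, 201, 146]
t=13: [267, 296, 255, 239, 251, 296, 187, 289, 256, 296, 223, 212, 266, 275]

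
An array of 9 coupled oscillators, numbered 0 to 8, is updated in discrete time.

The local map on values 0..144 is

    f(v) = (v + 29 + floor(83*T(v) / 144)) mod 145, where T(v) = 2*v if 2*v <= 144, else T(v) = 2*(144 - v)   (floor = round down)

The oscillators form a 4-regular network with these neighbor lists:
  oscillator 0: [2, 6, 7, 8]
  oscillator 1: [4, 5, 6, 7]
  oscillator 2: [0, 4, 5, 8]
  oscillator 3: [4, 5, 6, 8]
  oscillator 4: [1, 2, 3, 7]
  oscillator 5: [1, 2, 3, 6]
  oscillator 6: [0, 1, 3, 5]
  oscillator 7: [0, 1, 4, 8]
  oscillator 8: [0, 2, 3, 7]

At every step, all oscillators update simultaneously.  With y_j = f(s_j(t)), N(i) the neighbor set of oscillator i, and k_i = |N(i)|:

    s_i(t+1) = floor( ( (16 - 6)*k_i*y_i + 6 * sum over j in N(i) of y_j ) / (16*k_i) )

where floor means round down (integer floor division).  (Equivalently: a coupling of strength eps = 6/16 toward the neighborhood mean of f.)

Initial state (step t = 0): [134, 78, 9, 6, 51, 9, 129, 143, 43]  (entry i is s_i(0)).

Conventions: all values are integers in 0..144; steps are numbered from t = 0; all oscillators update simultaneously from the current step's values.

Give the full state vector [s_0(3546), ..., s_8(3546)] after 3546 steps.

Answer: [116, 112, 51, 49, 49, 114, 112, 116, 51]
Key observation: The state at step 7, [51, 41, 117, 115, 115, 51, 41, 51, 117], reappears at step 9: the system is in a cycle of period 2 from step 7 on.  Therefore the state at step 3546 equals the state at step 7 + ((3546 - 7) mod 2) = 8, which is [116, 112, 51, 49, 49, 114, 112, 116, 51].

Derivation:
t=0: [134, 78, 9, 6, 51, 9, 129, 143, 43]
t=1: [39, 46, 61, 57, 100, 44, 33, 48, 89]
t=2: [96, 116, 37, 31, 47, 100, 97, 111, 47]
t=3: [50, 41, 98, 90, 106, 46, 40, 51, 106]
t=4: [115, 111, 52, 51, 51, 108, 110, 116, 52]
t=5: [52, 42, 119, 118, 118, 52, 42, 52, 119]
t=6: [117, 114, 51, 49, 49, 115, 114, 117, 51]
t=7: [51, 41, 117, 115, 115, 51, 41, 51, 117]
t=8: [116, 112, 51, 49, 49, 114, 112, 116, 51]
t=9: [51, 41, 117, 115, 115, 51, 41, 51, 117]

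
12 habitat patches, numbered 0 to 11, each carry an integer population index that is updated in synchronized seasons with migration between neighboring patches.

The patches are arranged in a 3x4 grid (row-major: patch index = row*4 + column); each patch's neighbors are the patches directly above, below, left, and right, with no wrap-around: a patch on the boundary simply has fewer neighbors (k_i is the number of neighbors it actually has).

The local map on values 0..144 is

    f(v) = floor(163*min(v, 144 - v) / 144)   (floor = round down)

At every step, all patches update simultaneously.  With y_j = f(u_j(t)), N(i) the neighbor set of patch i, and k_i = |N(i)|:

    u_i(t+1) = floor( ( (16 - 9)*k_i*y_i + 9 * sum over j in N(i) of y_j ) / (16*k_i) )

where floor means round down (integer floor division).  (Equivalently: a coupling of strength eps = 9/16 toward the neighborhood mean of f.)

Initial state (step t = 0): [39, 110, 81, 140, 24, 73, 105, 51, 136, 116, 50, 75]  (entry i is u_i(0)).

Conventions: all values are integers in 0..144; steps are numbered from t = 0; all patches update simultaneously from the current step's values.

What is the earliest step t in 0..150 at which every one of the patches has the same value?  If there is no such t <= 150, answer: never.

Simulating step by step:
t=0: [39, 110, 81, 140, 24, 73, 105, 51, 136, 116, 50, 75]  (not all equal)
t=1: [37, 53, 47, 37, 36, 54, 56, 48, 20, 40, 53, 65]  (not all equal)
t=2: [45, 54, 53, 48, 40, 55, 59, 56, 33, 46, 59, 63]  (not all equal)
t=3: [51, 58, 59, 57, 47, 58, 64, 63, 43, 53, 64, 67]  (not all equal)
t=4: [58, 63, 66, 66, 55, 63, 70, 70, 52, 60, 70, 73]  (not all equal)
t=5: [65, 70, 74, 75, 63, 70, 77, 78, 61, 68, 76, 79]  (not all equal)
t=6: [74, 77, 78, 77, 72, 76, 76, 74, 71, 75, 75, 74]  (not all equal)
t=7: [78, 75, 74, 75, 79, 76, 76, 77, 79, 78, 77, 78]  (not all equal)
t=8: [74, 77, 78, 77, 73, 75, 76, 75, 73, 74, 74, 74]  (not all equal)
t=9: [78, 76, 74, 75, 79, 77, 76, 77, 79, 79, 78, 78]  (not all equal)
t=10: [74, 76, 77, 77, 73, 74, 75, 75, 73, 73, 74, 74]  (not all equal)
t=11: [78, 76, 75, 75, 79, 78, 77, 77, 80, 79, 79, 78]  (not all equal)
t=12: [74, 75, 77, 77, 73, 74, 75, 75, 72, 73, 73, 74]  (not all equal)
t=13: [79, 77, 76, 75, 79, 79, 78, 77, 80, 80, 79, 79]  (not all equal)
t=14: [73, 74, 75, 76, 72, 73, 74, 75, 72, 72, 73, 73]  (not all equal)
t=15: [80, 79, 78, 77, 80, 80, 79, 78, 81, 80, 80, 79]  (not all equal)
t=16: [72, 72, 73, 74, 71, 72, 73, 73, 71, 71, 72, 73]  (not all equal)
t=17: [80, 80, 80, 79, 80, 80, 80, 79, 80, 80, 80, 80]  (not all equal)
t=18: [72, 72, 72, 72, 72, 72, 72, 72, 72, 72, 72, 72]  (all equal)

Answer: 18
Key observation: Synchronization is absorbing here: once all patches are equal they stay equal, and step 18 is the first all-equal step.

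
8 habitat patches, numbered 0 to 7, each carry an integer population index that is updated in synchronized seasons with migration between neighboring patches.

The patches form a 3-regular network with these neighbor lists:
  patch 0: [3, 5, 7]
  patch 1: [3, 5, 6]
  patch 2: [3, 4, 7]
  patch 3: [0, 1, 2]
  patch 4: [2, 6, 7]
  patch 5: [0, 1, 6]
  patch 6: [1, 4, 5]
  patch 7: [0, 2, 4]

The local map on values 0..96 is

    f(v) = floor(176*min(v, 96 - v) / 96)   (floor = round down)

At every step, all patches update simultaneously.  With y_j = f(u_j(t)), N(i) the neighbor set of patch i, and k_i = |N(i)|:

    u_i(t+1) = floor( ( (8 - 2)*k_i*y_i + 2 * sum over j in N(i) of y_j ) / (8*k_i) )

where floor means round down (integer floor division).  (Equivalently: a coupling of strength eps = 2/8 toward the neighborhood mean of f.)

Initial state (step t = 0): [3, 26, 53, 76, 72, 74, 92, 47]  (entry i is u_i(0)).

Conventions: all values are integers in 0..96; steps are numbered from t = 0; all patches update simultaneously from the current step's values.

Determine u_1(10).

Simulating step by step:
t=0: [3, 26, 53, 76, 72, 74, 92, 47]
t=1: [17, 42, 72, 37, 47, 34, 16, 75]
t=2: [37, 70, 48, 62, 73, 57, 40, 41]
t=3: [67, 52, 80, 63, 51, 68, 68, 72]
t=4: [52, 73, 37, 58, 71, 53, 56, 46]
t=5: [79, 49, 66, 67, 52, 74, 68, 79]
t=6: [33, 76, 54, 54, 71, 44, 55, 37]
t=7: [63, 46, 73, 72, 52, 74, 69, 65]
t=8: [56, 74, 46, 48, 72, 46, 53, 57]
t=9: [75, 50, 79, 82, 52, 78, 72, 70]
t=10: [37, 71, 35, 31, 70, 38, 49, 47]

Answer: u_1(10) = 71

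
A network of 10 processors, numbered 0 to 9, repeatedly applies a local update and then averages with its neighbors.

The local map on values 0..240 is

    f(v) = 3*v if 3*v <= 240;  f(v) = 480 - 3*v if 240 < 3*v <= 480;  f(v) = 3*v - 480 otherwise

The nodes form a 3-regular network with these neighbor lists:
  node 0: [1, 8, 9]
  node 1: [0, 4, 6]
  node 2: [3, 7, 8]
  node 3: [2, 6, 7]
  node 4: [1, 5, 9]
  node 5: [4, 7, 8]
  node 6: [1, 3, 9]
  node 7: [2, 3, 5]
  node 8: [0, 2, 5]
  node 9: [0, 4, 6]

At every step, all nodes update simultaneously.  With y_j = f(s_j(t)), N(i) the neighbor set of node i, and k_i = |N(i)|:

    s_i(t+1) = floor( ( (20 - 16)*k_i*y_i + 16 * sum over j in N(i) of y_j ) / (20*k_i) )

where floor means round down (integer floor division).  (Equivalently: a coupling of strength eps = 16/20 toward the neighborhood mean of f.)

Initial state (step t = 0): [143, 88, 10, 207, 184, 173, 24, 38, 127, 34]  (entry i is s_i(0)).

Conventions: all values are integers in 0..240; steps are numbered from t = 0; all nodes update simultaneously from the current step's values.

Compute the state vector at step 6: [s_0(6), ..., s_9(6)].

Answer: [47, 66, 162, 156, 63, 140, 57, 175, 138, 66]

Derivation:
t=0: [143, 88, 10, 207, 184, 173, 24, 38, 127, 34]
t=1: [121, 95, 100, 85, 109, 83, 136, 78, 51, 72]
t=2: [173, 130, 199, 174, 201, 190, 184, 216, 171, 134]
t=3: [61, 80, 88, 103, 93, 104, 70, 100, 72, 78]
t=4: [220, 206, 194, 195, 211, 192, 214, 184, 194, 205]
t=5: [136, 159, 94, 110, 129, 106, 133, 95, 121, 159]
t=6: [47, 66, 162, 156, 63, 140, 57, 175, 138, 66]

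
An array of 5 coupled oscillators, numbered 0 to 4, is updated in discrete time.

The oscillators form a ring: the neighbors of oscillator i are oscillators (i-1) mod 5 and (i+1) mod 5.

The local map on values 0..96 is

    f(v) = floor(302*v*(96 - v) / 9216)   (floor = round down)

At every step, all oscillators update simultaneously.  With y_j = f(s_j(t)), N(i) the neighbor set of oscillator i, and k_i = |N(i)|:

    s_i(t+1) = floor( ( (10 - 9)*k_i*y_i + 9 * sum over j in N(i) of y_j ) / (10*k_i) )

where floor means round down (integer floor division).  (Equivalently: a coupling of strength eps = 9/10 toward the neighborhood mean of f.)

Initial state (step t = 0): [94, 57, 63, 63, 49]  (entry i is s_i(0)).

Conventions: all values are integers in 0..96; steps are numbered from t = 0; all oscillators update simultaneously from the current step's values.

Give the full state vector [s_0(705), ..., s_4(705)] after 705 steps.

Answer: [66, 64, 65, 66, 63]
Key observation: The state at step 5, [66, 64, 65, 66, 63], reappears at step 7: the system is in a cycle of period 2 from step 5 on.  Therefore the state at step 705 equals the state at step 5 + ((705 - 5) mod 2) = 5, which is [66, 64, 65, 66, 63].

Derivation:
t=0: [94, 57, 63, 63, 49]
t=1: [66, 40, 69, 71, 40]
t=2: [72, 63, 65, 66, 62]
t=3: [67, 61, 66, 67, 60]
t=4: [68, 64, 65, 66, 63]
t=5: [66, 64, 65, 66, 63]
t=6: [67, 65, 65, 66, 64]
t=7: [66, 64, 65, 66, 63]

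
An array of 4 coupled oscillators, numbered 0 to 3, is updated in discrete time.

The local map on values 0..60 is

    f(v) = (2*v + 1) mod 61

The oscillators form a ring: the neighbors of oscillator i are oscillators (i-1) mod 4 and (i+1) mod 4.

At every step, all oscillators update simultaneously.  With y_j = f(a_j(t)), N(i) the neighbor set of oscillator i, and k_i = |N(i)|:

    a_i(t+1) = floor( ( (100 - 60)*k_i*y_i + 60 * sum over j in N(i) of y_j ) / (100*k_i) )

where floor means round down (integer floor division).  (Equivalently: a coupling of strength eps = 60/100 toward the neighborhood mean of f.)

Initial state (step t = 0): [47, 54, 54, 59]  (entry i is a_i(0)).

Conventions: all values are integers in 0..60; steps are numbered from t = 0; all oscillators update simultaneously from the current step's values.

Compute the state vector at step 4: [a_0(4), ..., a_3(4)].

Answer: [10, 10, 12, 12]

Derivation:
t=0: [47, 54, 54, 59]
t=1: [45, 43, 51, 47]
t=2: [30, 32, 34, 35]
t=3: [4, 4, 7, 6]
t=4: [10, 10, 12, 12]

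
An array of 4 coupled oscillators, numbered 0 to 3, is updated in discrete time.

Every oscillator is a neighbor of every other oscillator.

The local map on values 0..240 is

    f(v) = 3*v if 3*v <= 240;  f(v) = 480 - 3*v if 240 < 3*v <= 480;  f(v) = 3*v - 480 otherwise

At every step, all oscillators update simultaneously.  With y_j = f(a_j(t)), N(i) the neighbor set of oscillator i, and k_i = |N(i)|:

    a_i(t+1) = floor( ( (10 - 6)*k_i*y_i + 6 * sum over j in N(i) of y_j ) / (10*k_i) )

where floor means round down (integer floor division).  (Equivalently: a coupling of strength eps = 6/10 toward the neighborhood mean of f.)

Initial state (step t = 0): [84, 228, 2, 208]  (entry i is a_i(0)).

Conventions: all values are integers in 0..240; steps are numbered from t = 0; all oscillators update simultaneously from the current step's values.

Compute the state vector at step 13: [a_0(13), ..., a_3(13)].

Simulating step by step:
t=0: [84, 228, 2, 208]
t=1: [162, 157, 117, 145]
t=2: [39, 39, 63, 46]
t=3: [135, 135, 150, 139]
t=4: [63, 63, 54, 61]
t=5: [182, 182, 177, 181]
t=6: [62, 62, 59, 61]
t=7: [183, 183, 181, 183]
t=8: [67, 67, 66, 67]
t=9: [200, 200, 199, 200]
t=10: [119, 119, 118, 119]
t=11: [123, 123, 124, 123]
t=12: [110, 110, 109, 110]
t=13: [150, 150, 151, 150]

Answer: [150, 150, 151, 150]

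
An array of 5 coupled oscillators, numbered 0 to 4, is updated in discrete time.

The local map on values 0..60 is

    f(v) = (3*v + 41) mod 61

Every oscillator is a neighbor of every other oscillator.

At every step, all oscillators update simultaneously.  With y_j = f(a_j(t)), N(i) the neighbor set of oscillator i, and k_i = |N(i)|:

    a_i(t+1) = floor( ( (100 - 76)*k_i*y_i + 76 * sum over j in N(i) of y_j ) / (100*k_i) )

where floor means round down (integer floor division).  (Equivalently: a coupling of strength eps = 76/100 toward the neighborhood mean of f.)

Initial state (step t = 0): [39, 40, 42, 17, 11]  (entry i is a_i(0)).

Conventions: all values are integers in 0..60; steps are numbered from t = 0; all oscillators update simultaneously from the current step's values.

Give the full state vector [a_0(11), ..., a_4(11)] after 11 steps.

Answer: [32, 32, 32, 32, 32]

Derivation:
t=0: [39, 40, 42, 17, 11]
t=1: [32, 33, 33, 32, 31]
t=2: [15, 15, 15, 15, 15]
t=3: [25, 25, 25, 25, 25]
t=4: [55, 55, 55, 55, 55]
t=5: [23, 23, 23, 23, 23]
t=6: [49, 49, 49, 49, 49]
t=7: [5, 5, 5, 5, 5]
t=8: [56, 56, 56, 56, 56]
t=9: [26, 26, 26, 26, 26]
t=10: [58, 58, 58, 58, 58]
t=11: [32, 32, 32, 32, 32]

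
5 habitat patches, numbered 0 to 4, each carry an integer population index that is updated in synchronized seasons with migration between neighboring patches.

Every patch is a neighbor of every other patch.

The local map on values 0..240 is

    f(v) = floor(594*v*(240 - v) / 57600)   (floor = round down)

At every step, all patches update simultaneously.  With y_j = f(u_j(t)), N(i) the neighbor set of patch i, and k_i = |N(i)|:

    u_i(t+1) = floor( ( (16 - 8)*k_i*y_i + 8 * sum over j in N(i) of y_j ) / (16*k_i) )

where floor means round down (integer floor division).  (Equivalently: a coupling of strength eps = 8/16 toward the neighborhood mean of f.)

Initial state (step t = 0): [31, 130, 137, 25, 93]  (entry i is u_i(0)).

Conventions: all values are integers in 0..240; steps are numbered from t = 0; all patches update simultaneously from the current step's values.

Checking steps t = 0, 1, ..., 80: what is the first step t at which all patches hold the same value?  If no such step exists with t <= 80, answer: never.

Answer: 3
Key observation: Synchronization is absorbing here: once all patches are equal they stay equal, and step 3 is the first all-equal step.

Derivation:
t=0: [31, 130, 137, 25, 93]  (not all equal)
t=1: [93, 124, 123, 89, 121]  (not all equal)
t=2: [142, 145, 145, 142, 145]  (not all equal)
t=3: [142, 142, 142, 142, 142]  (all equal)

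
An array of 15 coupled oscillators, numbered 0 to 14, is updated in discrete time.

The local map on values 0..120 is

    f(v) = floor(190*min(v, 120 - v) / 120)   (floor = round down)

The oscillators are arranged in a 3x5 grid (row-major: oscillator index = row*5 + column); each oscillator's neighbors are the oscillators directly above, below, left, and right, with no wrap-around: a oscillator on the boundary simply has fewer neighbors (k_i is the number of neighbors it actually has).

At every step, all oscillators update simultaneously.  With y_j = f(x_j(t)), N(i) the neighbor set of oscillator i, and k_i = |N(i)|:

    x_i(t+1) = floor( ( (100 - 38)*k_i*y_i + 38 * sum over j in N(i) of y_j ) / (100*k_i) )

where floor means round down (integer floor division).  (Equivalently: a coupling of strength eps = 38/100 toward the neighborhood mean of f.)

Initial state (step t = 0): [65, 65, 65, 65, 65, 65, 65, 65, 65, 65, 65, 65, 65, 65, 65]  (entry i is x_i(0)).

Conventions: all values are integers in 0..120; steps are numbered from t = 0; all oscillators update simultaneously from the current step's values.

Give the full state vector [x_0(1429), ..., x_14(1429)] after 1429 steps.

Answer: [87, 87, 87, 87, 87, 87, 87, 87, 87, 87, 87, 87, 87, 87, 87]
Key observation: The state at step 1, [87, 87, 87, 87, 87, 87, 87, 87, 87, 87, 87, 87, 87, 87, 87], reappears at step 13: the system is in a cycle of period 12 from step 1 on.  Therefore the state at step 1429 equals the state at step 1 + ((1429 - 1) mod 12) = 1, which is [87, 87, 87, 87, 87, 87, 87, 87, 87, 87, 87, 87, 87, 87, 87].

Derivation:
t=0: [65, 65, 65, 65, 65, 65, 65, 65, 65, 65, 65, 65, 65, 65, 65]
t=1: [87, 87, 87, 87, 87, 87, 87, 87, 87, 87, 87, 87, 87, 87, 87]
t=2: [52, 52, 52, 52, 52, 52, 52, 52, 52, 52, 52, 52, 52, 52, 52]
t=3: [82, 82, 82, 82, 82, 82, 82, 82, 82, 82, 82, 82, 82, 82, 82]
t=4: [60, 60, 60, 60, 60, 60, 60, 60, 60, 60, 60, 60, 60, 60, 60]
t=5: [95, 95, 95, 95, 95, 95, 95, 95, 95, 95, 95, 95, 95, 95, 95]
t=6: [39, 39, 39, 39, 39, 39, 39, 39, 39, 39, 39, 39, 39, 39, 39]
t=7: [61, 61, 61, 61, 61, 61, 61, 61, 61, 61, 61, 61, 61, 61, 61]
t=8: [93, 93, 93, 93, 93, 93, 93, 93, 93, 93, 93, 93, 93, 93, 93]
t=9: [42, 42, 42, 42, 42, 42, 42, 42, 42, 42, 42, 42, 42, 42, 42]
t=10: [66, 66, 66, 66, 66, 66, 66, 66, 66, 66, 66, 66, 66, 66, 66]
t=11: [85, 85, 85, 85, 85, 85, 85, 85, 85, 85, 85, 85, 85, 85, 85]
t=12: [55, 55, 55, 55, 55, 55, 55, 55, 55, 55, 55, 55, 55, 55, 55]
t=13: [87, 87, 87, 87, 87, 87, 87, 87, 87, 87, 87, 87, 87, 87, 87]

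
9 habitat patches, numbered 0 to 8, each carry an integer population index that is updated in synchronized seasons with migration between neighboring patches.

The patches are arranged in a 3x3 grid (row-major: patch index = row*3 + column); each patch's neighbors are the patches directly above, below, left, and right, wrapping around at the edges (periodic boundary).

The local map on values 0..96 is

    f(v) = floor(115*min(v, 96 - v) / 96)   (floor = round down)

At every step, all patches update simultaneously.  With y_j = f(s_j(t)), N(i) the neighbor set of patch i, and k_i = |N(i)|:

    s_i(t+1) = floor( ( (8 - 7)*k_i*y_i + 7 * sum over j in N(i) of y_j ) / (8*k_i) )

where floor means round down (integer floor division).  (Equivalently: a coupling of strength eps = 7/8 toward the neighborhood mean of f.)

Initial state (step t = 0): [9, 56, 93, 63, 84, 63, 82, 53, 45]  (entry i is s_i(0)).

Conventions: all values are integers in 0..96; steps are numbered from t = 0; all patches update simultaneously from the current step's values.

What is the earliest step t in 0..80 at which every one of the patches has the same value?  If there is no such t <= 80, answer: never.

Answer: 5
Key observation: Synchronization is absorbing here: once all patches are equal they stay equal, and step 5 is the first all-equal step.

Derivation:
t=0: [9, 56, 93, 63, 84, 63, 82, 53, 45]  (not all equal)
t=1: [24, 22, 32, 22, 40, 28, 35, 34, 30]  (not all equal)
t=2: [32, 36, 31, 35, 33, 36, 33, 37, 37]  (not all equal)
t=3: [39, 39, 41, 39, 42, 40, 41, 41, 41]  (not all equal)
t=4: [47, 48, 47, 47, 47, 48, 47, 48, 48]  (not all equal)
t=5: [56, 56, 56, 56, 56, 56, 56, 56, 56]  (all equal)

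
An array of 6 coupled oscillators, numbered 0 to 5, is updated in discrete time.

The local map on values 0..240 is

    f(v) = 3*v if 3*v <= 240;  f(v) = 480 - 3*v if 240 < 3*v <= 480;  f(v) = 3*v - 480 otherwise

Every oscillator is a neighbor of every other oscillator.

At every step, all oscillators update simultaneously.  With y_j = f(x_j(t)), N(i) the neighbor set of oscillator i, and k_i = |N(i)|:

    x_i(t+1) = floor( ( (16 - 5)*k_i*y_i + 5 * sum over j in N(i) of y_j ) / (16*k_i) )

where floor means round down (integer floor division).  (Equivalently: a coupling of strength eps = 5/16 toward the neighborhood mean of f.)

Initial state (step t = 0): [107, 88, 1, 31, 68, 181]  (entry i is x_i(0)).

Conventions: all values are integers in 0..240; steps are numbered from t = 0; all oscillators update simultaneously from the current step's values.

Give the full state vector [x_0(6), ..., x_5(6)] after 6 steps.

Answer: [60, 133, 142, 146, 97, 172]

Derivation:
t=0: [107, 88, 1, 31, 68, 181]
t=1: [145, 181, 48, 104, 173, 85]
t=2: [70, 82, 132, 147, 67, 183]
t=3: [183, 198, 104, 76, 177, 95]
t=4: [94, 122, 156, 194, 83, 173]
t=5: [167, 114, 51, 107, 187, 67]
t=6: [60, 133, 142, 146, 97, 172]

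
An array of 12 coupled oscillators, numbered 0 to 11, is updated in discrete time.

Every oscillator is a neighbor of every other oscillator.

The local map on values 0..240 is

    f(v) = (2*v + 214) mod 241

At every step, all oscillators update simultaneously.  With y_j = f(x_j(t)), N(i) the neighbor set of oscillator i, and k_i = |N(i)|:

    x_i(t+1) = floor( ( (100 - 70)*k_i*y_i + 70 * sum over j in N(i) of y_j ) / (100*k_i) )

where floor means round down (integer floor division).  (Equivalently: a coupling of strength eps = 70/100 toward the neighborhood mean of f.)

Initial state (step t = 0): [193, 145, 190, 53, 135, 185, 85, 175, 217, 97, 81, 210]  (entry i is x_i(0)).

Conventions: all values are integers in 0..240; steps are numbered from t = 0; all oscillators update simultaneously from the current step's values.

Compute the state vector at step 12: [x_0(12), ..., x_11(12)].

Simulating step by step:
t=0: [193, 145, 190, 53, 135, 185, 85, 175, 217, 97, 81, 210]
t=1: [109, 86, 107, 100, 81, 105, 115, 100, 120, 120, 113, 117]
t=2: [186, 175, 185, 182, 173, 184, 189, 182, 191, 191, 188, 190]
t=3: [101, 96, 101, 100, 95, 101, 103, 100, 104, 104, 102, 103]
t=4: [174, 172, 174, 174, 171, 174, 175, 174, 176, 176, 175, 175]
t=5: [80, 79, 80, 80, 78, 80, 80, 80, 81, 81, 80, 80]
t=6: [132, 132, 132, 132, 131, 132, 132, 132, 133, 133, 132, 132]
t=7: [237, 237, 237, 237, 236, 237, 237, 237, 237, 237, 237, 237]
t=8: [205, 205, 205, 205, 205, 205, 205, 205, 205, 205, 205, 205]
t=9: [142, 142, 142, 142, 142, 142, 142, 142, 142, 142, 142, 142]
t=10: [16, 16, 16, 16, 16, 16, 16, 16, 16, 16, 16, 16]
t=11: [5, 5, 5, 5, 5, 5, 5, 5, 5, 5, 5, 5]
t=12: [224, 224, 224, 224, 224, 224, 224, 224, 224, 224, 224, 224]

Answer: [224, 224, 224, 224, 224, 224, 224, 224, 224, 224, 224, 224]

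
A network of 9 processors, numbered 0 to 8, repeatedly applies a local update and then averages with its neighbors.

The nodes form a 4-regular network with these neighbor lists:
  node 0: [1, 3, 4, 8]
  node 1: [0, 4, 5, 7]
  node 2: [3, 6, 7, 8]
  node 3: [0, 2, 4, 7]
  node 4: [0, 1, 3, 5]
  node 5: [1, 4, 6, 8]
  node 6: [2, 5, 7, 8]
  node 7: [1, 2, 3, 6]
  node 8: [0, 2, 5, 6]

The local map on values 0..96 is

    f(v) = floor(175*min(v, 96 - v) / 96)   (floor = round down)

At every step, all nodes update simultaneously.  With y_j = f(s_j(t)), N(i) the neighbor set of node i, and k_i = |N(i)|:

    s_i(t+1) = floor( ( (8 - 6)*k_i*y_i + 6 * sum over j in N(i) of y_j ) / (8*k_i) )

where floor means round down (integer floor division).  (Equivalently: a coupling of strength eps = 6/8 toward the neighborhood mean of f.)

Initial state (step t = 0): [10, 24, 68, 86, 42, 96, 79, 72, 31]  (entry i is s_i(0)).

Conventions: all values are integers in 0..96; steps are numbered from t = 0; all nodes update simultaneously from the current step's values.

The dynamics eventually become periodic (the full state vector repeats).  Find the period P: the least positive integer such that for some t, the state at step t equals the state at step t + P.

Simulating step by step:
t=0: [10, 24, 68, 86, 42, 96, 79, 72, 31]
t=1: [40, 36, 40, 39, 33, 38, 35, 37, 32]
t=2: [65, 66, 66, 68, 66, 63, 65, 67, 66]
t=3: [53, 55, 53, 53, 54, 55, 55, 53, 55]
t=4: [76, 75, 76, 77, 76, 74, 75, 76, 75]
t=5: [36, 37, 36, 35, 36, 38, 37, 36, 37]
t=6: [65, 66, 65, 64, 65, 67, 66, 65, 66]
t=7: [55, 54, 55, 56, 55, 53, 54, 55, 54]
t=8: [74, 75, 74, 73, 74, 76, 75, 74, 75]
t=9: [39, 38, 39, 40, 39, 37, 38, 39, 38]
t=10: [70, 69, 70, 71, 70, 68, 69, 70, 69]
t=11: [47, 48, 47, 46, 47, 49, 48, 47, 48]
t=12: [85, 85, 85, 84, 85, 86, 85, 85, 85]
t=13: [20, 19, 20, 20, 19, 19, 19, 20, 19]
t=14: [34, 34, 35, 35, 34, 34, 34, 35, 34]
t=15: [61, 61, 62, 62, 61, 61, 61, 62, 61]
t=16: [62, 62, 61, 61, 62, 63, 62, 61, 62]
t=17: [61, 61, 62, 62, 61, 60, 61, 62, 61]
t=18: [62, 63, 61, 61, 63, 63, 62, 61, 63]
t=19: [60, 60, 62, 62, 60, 60, 61, 62, 60]
t=20: [64, 64, 62, 62, 64, 64, 63, 62, 63]
t=21: [58, 58, 60, 59, 58, 58, 60, 60, 59]
t=22: [68, 68, 65, 67, 68, 67, 66, 66, 67]
t=23: [51, 51, 53, 52, 51, 52, 53, 53, 52]
t=24: [81, 80, 78, 80, 81, 80, 78, 79, 79]
t=25: [28, 28, 30, 29, 28, 29, 30, 30, 30]
t=26: [51, 51, 53, 52, 51, 52, 53, 53, 53]
t=27: [80, 80, 78, 80, 81, 80, 78, 79, 79]
t=28: [28, 28, 30, 29, 28, 29, 30, 30, 30]

Answer: 3
Key observation: The state at step 25, [28, 28, 30, 29, 28, 29, 30, 30, 30], reappears at step 28 — and no state repeats earlier — so the cycle the system enters has period 3.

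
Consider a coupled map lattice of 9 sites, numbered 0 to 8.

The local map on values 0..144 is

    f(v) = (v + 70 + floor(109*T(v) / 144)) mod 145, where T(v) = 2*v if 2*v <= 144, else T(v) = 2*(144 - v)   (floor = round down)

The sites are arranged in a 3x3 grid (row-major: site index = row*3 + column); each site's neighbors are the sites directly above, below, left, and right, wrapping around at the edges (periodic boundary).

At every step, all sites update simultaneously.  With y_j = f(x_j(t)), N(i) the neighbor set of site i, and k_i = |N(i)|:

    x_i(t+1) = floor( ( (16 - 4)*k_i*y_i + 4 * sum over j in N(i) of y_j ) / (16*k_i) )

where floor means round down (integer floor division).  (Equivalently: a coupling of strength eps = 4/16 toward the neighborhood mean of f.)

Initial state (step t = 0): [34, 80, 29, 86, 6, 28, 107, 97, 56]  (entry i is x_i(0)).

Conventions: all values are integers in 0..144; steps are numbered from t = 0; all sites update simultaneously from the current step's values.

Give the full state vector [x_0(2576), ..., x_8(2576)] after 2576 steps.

Simulating step by step:
t=0: [34, 80, 29, 86, 6, 28, 107, 97, 56]
t=1: [34, 96, 126, 93, 90, 129, 82, 90, 77]
t=2: [30, 87, 76, 88, 94, 80, 94, 96, 99]
t=3: [24, 91, 95, 90, 94, 99, 88, 93, 93]
t=4: [121, 97, 96, 97, 94, 92, 98, 95, 94]
t=5: [83, 92, 92, 92, 93, 94, 91, 93, 93]
t=6: [98, 95, 95, 95, 94, 94, 96, 95, 95]
t=7: [92, 93, 93, 93, 94, 94, 93, 93, 93]
t=8: [95, 94, 94, 94, 94, 94, 95, 94, 94]
t=9: [94, 94, 94, 94, 94, 94, 94, 94, 94]
t=10: [94, 94, 94, 94, 94, 94, 94, 94, 94]

Answer: [94, 94, 94, 94, 94, 94, 94, 94, 94]
Key observation: The state at step 9, [94, 94, 94, 94, 94, 94, 94, 94, 94], reappears at step 10: the system is in a cycle of period 1 from step 9 on.  Therefore the state at step 2576 equals the state at step 9 + ((2576 - 9) mod 1) = 9, which is [94, 94, 94, 94, 94, 94, 94, 94, 94].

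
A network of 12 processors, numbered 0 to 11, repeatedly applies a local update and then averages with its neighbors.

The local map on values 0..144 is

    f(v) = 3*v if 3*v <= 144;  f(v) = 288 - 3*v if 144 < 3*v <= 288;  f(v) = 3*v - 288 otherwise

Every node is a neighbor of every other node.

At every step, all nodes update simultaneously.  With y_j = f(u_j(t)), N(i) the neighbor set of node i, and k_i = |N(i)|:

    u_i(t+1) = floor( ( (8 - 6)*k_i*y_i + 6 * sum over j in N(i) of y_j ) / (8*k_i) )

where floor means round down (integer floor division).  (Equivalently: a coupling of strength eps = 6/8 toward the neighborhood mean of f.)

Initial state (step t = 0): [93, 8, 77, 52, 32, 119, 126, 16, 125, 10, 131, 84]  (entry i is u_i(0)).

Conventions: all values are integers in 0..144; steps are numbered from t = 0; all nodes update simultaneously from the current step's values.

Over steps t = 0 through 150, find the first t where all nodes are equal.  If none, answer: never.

Answer: 6
Key observation: Synchronization is absorbing here: once all nodes are equal they stay equal, and step 6 is the first all-equal step.

Derivation:
t=0: [93, 8, 77, 52, 32, 119, 126, 16, 125, 10, 131, 84]  (not all equal)
t=1: [55, 57, 63, 77, 70, 65, 69, 62, 69, 58, 72, 59]  (not all equal)
t=2: [99, 98, 94, 87, 91, 93, 91, 95, 91, 97, 90, 97]  (not all equal)
t=3: [10, 9, 9, 13, 11, 10, 11, 9, 11, 9, 12, 9]  (not all equal)
t=4: [30, 30, 30, 32, 31, 30, 31, 30, 31, 30, 31, 30]  (not all equal)
t=5: [91, 91, 91, 92, 91, 91, 91, 91, 91, 91, 91, 91]  (not all equal)
t=6: [14, 14, 14, 14, 14, 14, 14, 14, 14, 14, 14, 14]  (all equal)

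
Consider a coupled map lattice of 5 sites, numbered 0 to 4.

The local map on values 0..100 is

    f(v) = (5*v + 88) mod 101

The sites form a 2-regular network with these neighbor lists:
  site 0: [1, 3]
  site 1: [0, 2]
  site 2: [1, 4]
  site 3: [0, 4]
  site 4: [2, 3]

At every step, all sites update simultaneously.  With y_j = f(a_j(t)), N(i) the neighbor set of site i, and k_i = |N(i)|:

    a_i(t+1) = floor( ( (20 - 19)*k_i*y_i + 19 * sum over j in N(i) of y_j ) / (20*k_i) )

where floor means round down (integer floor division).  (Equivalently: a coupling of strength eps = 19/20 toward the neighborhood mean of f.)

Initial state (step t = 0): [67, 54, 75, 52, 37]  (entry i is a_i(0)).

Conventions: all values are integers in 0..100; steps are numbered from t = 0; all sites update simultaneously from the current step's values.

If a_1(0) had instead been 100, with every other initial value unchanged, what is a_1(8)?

Answer: a_1(8) = 13
Key observation: This trace re-runs the system from the modified initial state.

Derivation:
t=0: [67, 100, 75, 52, 37]
t=1: [61, 41, 76, 45, 52]
t=2: [52, 77, 67, 64, 37]
t=3: [36, 33, 67, 55, 14]
t=4: [56, 42, 52, 61, 40]
t=5: [91, 57, 88, 76, 68]
t=6: [65, 32, 45, 32, 42]
t=7: [44, 11, 67, 52, 31]
t=8: [41, 13, 40, 24, 32]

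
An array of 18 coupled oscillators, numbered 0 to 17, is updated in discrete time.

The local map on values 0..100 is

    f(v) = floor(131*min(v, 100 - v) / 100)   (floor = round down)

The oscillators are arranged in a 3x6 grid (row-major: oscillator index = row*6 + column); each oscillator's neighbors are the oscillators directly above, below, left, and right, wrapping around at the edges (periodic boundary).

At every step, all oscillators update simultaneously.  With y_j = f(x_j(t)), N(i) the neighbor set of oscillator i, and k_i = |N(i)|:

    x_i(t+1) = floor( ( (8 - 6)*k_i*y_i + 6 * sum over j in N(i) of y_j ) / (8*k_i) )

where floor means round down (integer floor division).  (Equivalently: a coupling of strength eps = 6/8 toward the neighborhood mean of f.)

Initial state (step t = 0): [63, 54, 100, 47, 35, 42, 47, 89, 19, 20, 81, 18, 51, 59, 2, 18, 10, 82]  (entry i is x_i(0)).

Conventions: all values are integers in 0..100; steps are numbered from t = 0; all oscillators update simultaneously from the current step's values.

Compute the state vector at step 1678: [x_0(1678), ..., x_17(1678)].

Answer: [64, 64, 64, 64, 64, 64, 64, 64, 64, 64, 64, 64, 64, 64, 64, 64, 64, 64]
Key observation: The state at step 20, [61, 61, 61, 61, 61, 61, 61, 61, 61, 61, 61, 61, 61, 61, 61, 61, 61, 61], reappears at step 24: the system is in a cycle of period 4 from step 20 on.  Therefore the state at step 1678 equals the state at step 20 + ((1678 - 20) mod 4) = 22, which is [64, 64, 64, 64, 64, 64, 64, 64, 64, 64, 64, 64, 64, 64, 64, 64, 64, 64].

Derivation:
t=0: [63, 54, 100, 47, 35, 42, 47, 89, 19, 20, 81, 18, 51, 59, 2, 18, 10, 82]
t=1: [57, 36, 27, 32, 39, 39, 43, 40, 13, 31, 26, 36, 50, 39, 19, 24, 24, 34]
t=2: [55, 48, 32, 39, 42, 49, 55, 45, 32, 33, 40, 46, 55, 48, 31, 33, 37, 47]
t=3: [59, 56, 46, 46, 54, 59, 58, 56, 44, 45, 51, 59, 59, 56, 45, 44, 51, 58]
t=4: [54, 56, 58, 59, 60, 54, 54, 56, 57, 59, 60, 55, 54, 56, 57, 59, 60, 55]
t=5: [59, 57, 55, 53, 53, 57, 59, 57, 55, 53, 53, 57, 59, 57, 55, 53, 53, 57]
t=6: [54, 55, 58, 60, 60, 56, 54, 55, 58, 60, 60, 56, 54, 55, 58, 60, 60, 56]
t=7: [59, 57, 55, 52, 52, 56, 59, 57, 55, 52, 52, 56, 59, 57, 55, 52, 52, 56]
t=8: [54, 55, 58, 61, 61, 57, 54, 55, 58, 61, 61, 57, 54, 55, 58, 61, 61, 57]
t=9: [58, 57, 54, 51, 51, 55, 58, 57, 54, 51, 51, 55, 58, 57, 54, 51, 51, 55]
t=10: [55, 56, 60, 63, 62, 58, 55, 56, 60, 63, 62, 58, 55, 56, 60, 63, 62, 58]
t=11: [57, 56, 52, 48, 49, 54, 57, 56, 52, 48, 49, 54, 57, 56, 52, 48, 49, 54]
t=12: [56, 57, 61, 62, 62, 60, 56, 57, 61, 62, 62, 60, 56, 57, 61, 62, 62, 60]
t=13: [55, 55, 51, 49, 49, 52, 55, 55, 51, 49, 49, 52, 55, 55, 51, 49, 49, 52]
t=14: [58, 59, 62, 64, 63, 61, 58, 59, 62, 64, 63, 61, 58, 59, 62, 64, 63, 61]
t=15: [53, 52, 49, 47, 48, 51, 53, 52, 49, 47, 48, 51, 53, 52, 49, 47, 48, 51]
t=16: [61, 62, 63, 61, 62, 63, 61, 62, 63, 61, 62, 63, 61, 62, 63, 61, 62, 63]
t=17: [50, 49, 48, 50, 49, 48, 50, 49, 48, 50, 49, 48, 50, 49, 48, 50, 49, 48]
t=18: [64, 63, 62, 64, 63, 62, 64, 63, 62, 64, 63, 62, 64, 63, 62, 64, 63, 62]
t=19: [47, 48, 48, 47, 48, 48, 47, 48, 48, 47, 48, 48, 47, 48, 48, 47, 48, 48]
t=20: [61, 61, 61, 61, 61, 61, 61, 61, 61, 61, 61, 61, 61, 61, 61, 61, 61, 61]
t=21: [51, 51, 51, 51, 51, 51, 51, 51, 51, 51, 51, 51, 51, 51, 51, 51, 51, 51]
t=22: [64, 64, 64, 64, 64, 64, 64, 64, 64, 64, 64, 64, 64, 64, 64, 64, 64, 64]
t=23: [47, 47, 47, 47, 47, 47, 47, 47, 47, 47, 47, 47, 47, 47, 47, 47, 47, 47]
t=24: [61, 61, 61, 61, 61, 61, 61, 61, 61, 61, 61, 61, 61, 61, 61, 61, 61, 61]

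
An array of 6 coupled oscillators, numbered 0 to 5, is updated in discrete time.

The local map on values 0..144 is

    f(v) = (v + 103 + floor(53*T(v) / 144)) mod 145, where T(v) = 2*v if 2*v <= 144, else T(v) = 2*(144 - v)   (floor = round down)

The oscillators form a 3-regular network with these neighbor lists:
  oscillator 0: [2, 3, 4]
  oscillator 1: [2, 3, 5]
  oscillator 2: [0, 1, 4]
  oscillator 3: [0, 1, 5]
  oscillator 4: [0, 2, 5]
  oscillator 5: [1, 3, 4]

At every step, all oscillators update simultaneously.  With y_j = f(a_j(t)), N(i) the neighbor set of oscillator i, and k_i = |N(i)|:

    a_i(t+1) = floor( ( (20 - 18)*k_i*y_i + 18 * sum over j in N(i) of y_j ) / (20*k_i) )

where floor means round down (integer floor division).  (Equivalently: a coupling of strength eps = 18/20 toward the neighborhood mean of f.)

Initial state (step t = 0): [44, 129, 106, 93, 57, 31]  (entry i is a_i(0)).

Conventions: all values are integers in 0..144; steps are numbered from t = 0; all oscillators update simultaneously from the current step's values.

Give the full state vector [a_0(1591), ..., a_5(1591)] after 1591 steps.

Answer: [86, 86, 86, 86, 86, 86]
Key observation: The state at step 7, [86, 86, 86, 86, 86, 86], reappears at step 8: the system is in a cycle of period 1 from step 7 on.  Therefore the state at step 1591 equals the state at step 7 + ((1591 - 7) mod 1) = 7, which is [86, 86, 86, 86, 86, 86].

Derivation:
t=0: [44, 129, 106, 93, 57, 31]
t=1: [73, 66, 65, 51, 46, 73]
t=2: [54, 66, 64, 76, 74, 54]
t=3: [75, 68, 68, 60, 59, 76]
t=4: [67, 74, 73, 79, 78, 67]
t=5: [82, 80, 80, 77, 77, 82]
t=6: [84, 84, 84, 84, 84, 84]
t=7: [86, 86, 86, 86, 86, 86]
t=8: [86, 86, 86, 86, 86, 86]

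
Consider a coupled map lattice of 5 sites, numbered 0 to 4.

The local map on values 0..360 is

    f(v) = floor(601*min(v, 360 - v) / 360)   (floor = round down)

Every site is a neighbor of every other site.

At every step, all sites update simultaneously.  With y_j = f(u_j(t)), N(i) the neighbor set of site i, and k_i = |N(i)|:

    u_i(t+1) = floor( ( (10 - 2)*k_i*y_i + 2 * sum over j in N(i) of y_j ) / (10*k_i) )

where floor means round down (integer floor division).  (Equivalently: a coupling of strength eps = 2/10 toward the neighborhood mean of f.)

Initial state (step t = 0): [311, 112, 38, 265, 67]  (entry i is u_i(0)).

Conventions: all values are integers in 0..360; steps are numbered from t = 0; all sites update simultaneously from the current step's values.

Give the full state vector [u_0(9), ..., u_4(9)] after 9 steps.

Simulating step by step:
t=0: [311, 112, 38, 265, 67]
t=1: [90, 169, 77, 148, 113]
t=2: [162, 261, 145, 235, 190]
t=3: [260, 182, 239, 214, 270]
t=4: [177, 275, 204, 235, 165]
t=5: [280, 164, 253, 214, 265]
t=6: [149, 254, 182, 231, 167]
t=7: [246, 192, 283, 221, 269]
t=8: [191, 259, 145, 223, 162]
t=9: [271, 185, 241, 230, 262]

Answer: [271, 185, 241, 230, 262]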